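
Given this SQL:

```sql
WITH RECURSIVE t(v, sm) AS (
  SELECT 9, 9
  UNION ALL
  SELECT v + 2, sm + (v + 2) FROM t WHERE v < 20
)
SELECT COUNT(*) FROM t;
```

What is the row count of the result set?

Base: v=9, sm=9.
Iteration 1: 9 < 20 holds -> v = 9 + 2 = 11, sm = 9 + 11 = 20.
Iteration 2: 11 < 20 holds -> v = 11 + 2 = 13, sm = 20 + 13 = 33.
Iteration 3: 13 < 20 holds -> v = 13 + 2 = 15, sm = 33 + 15 = 48.
Iteration 4: 15 < 20 holds -> v = 15 + 2 = 17, sm = 48 + 17 = 65.
Iteration 5: 17 < 20 holds -> v = 17 + 2 = 19, sm = 65 + 19 = 84.
Iteration 6: 19 < 20 holds -> v = 19 + 2 = 21, sm = 84 + 21 = 105.
Iteration 7: 21 < 20 fails; recursion stops.
Total rows emitted: 7.

7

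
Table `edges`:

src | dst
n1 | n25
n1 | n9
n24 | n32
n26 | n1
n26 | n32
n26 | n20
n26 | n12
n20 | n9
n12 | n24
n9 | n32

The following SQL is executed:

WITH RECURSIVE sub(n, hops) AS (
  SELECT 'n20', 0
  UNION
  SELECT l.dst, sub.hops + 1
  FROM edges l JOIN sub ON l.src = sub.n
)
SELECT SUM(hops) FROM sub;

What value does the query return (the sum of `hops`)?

Base: (n20, hops=0).
Iteration 1: edges from {n20} -> (n9, hops=1).
Iteration 2: edges from {n9} -> (n32, hops=2).
Iteration 3: no outgoing edges from {n32}; recursion stops.
SUM(hops) = 0 + 1 + 2 = 3.

3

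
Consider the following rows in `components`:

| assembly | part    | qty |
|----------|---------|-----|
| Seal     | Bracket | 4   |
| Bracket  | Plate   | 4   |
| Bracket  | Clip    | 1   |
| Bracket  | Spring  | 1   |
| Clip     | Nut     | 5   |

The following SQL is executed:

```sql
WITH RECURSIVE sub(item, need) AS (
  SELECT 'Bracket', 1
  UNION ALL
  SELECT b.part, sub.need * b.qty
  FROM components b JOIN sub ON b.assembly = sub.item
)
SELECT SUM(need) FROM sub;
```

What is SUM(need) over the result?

Base: (Bracket, need=1).
Iteration 1: components of {Bracket} -> Clip = 1*1 = 1, Plate = 1*4 = 4, Spring = 1*1 = 1.
Iteration 2: components of {Clip,Plate,Spring} -> Nut = 1*5 = 5.
Iteration 3: no further components; recursion stops.
SUM(need) = 1 + 4 + 1 + 1 + 5 = 12.

12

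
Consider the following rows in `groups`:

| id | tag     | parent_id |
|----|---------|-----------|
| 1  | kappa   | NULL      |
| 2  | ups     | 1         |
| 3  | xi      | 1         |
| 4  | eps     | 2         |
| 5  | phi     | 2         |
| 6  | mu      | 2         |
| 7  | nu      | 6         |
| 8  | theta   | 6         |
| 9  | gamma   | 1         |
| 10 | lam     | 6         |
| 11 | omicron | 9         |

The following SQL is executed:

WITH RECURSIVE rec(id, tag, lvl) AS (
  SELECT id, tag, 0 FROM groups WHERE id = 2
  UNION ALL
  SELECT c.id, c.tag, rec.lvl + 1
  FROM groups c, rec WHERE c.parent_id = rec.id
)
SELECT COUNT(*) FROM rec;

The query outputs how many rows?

7

Base: id=2 (ups) at lvl 0.
Iteration 1: rows with parent_id in {2} -> eps (id 4, lvl 1), phi (id 5, lvl 1), mu (id 6, lvl 1).
Iteration 2: rows with parent_id in {4,5,6} -> nu (id 7, lvl 2), theta (id 8, lvl 2), lam (id 10, lvl 2).
Iteration 3: no rows with parent_id in {7,8,10}; recursion stops.
Total rows emitted: 7.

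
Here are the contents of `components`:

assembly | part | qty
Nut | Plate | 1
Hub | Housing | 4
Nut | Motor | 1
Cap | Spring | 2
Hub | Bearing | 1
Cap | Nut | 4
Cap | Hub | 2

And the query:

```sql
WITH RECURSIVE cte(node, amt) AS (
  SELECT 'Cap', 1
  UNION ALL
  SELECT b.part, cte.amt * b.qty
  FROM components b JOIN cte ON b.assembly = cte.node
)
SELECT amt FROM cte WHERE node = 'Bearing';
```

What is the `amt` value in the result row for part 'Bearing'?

2

Base: (Cap, amt=1).
Iteration 1: components of {Cap} -> Hub = 1*2 = 2, Nut = 1*4 = 4, Spring = 1*2 = 2.
Iteration 2: components of {Hub,Nut,Spring} -> Bearing = 2*1 = 2, Housing = 2*4 = 8, Motor = 4*1 = 4, Plate = 4*1 = 4.
Iteration 3: no further components; recursion stops.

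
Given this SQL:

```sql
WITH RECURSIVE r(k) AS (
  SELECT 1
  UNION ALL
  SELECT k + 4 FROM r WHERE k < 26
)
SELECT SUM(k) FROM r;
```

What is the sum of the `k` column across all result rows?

Base: k=1.
Iteration 1: 1 < 26 holds -> k = 1 + 4 = 5.
Iteration 2: 5 < 26 holds -> k = 5 + 4 = 9.
Iteration 3: 9 < 26 holds -> k = 9 + 4 = 13.
Iteration 4: 13 < 26 holds -> k = 13 + 4 = 17.
Iteration 5: 17 < 26 holds -> k = 17 + 4 = 21.
Iteration 6: 21 < 26 holds -> k = 21 + 4 = 25.
Iteration 7: 25 < 26 holds -> k = 25 + 4 = 29.
Iteration 8: 29 < 26 fails; recursion stops.
SUM(k) = 1 + 5 + 9 + 13 + 17 + 21 + 25 + 29 = 120.

120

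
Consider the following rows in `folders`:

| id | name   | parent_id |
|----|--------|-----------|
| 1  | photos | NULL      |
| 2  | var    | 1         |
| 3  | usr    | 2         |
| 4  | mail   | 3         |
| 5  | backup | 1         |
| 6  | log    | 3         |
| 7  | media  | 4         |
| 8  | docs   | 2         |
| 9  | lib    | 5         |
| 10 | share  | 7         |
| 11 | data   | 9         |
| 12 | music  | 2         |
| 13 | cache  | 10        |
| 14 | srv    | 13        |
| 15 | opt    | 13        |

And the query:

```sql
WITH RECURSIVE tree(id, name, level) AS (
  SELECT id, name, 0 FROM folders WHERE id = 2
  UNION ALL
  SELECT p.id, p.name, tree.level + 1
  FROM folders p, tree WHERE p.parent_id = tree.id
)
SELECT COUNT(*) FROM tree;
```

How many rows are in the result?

11

Base: id=2 (var) at level 0.
Iteration 1: rows with parent_id in {2} -> usr (id 3, level 1), docs (id 8, level 1), music (id 12, level 1).
Iteration 2: rows with parent_id in {3,8,12} -> mail (id 4, level 2), log (id 6, level 2).
Iteration 3: rows with parent_id in {4,6} -> media (id 7, level 3).
Iteration 4: rows with parent_id in {7} -> share (id 10, level 4).
Iteration 5: rows with parent_id in {10} -> cache (id 13, level 5).
Iteration 6: rows with parent_id in {13} -> srv (id 14, level 6), opt (id 15, level 6).
Iteration 7: no rows with parent_id in {14,15}; recursion stops.
Total rows emitted: 11.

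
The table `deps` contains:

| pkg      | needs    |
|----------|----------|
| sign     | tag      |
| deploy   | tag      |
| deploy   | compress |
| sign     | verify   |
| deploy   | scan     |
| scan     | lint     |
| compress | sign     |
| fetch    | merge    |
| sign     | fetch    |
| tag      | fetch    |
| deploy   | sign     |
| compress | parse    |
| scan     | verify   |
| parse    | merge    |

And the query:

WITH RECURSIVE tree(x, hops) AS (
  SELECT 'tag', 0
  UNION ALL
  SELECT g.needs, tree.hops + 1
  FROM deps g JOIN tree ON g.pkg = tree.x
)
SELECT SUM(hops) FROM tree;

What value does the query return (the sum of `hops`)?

3

Base: (tag, hops=0).
Iteration 1: edges from {tag} -> (fetch, hops=1).
Iteration 2: edges from {fetch} -> (merge, hops=2).
Iteration 3: no outgoing edges from {merge}; recursion stops.
SUM(hops) = 0 + 1 + 2 = 3.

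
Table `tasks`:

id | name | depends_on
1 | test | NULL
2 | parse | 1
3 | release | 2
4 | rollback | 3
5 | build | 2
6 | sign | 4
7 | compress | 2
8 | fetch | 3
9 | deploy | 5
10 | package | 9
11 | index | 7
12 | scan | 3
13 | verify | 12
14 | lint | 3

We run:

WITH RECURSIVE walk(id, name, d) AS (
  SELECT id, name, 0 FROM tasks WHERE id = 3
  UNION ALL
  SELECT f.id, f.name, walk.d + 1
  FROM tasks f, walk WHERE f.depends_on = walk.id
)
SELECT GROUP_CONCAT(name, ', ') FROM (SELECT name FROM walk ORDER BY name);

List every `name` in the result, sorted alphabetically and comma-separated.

Base: id=3 (release) at d 0.
Iteration 1: rows with depends_on in {3} -> rollback (id 4, d 1), fetch (id 8, d 1), scan (id 12, d 1), lint (id 14, d 1).
Iteration 2: rows with depends_on in {4,8,12,14} -> sign (id 6, d 2), verify (id 13, d 2).
Iteration 3: no rows with depends_on in {6,13}; recursion stops.

fetch, lint, release, rollback, scan, sign, verify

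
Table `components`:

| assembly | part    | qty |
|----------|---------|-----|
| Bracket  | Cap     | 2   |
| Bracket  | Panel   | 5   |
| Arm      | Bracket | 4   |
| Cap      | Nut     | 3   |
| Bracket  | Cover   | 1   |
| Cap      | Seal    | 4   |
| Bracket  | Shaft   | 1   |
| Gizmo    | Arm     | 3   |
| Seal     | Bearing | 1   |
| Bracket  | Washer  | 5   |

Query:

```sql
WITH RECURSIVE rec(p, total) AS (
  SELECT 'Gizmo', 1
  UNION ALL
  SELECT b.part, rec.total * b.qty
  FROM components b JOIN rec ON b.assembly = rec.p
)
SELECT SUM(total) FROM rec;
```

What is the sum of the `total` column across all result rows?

Base: (Gizmo, total=1).
Iteration 1: components of {Gizmo} -> Arm = 1*3 = 3.
Iteration 2: components of {Arm} -> Bracket = 3*4 = 12.
Iteration 3: components of {Bracket} -> Cap = 12*2 = 24, Cover = 12*1 = 12, Panel = 12*5 = 60, Shaft = 12*1 = 12, Washer = 12*5 = 60.
Iteration 4: components of {Cap,Cover,Panel,Shaft,Washer} -> Nut = 24*3 = 72, Seal = 24*4 = 96.
Iteration 5: components of {Nut,Seal} -> Bearing = 96*1 = 96.
Iteration 6: no further components; recursion stops.
SUM(total) = 1 + 3 + 12 + 12 + 60 + 24 + 60 + 12 + 72 + 96 + 96 = 448.

448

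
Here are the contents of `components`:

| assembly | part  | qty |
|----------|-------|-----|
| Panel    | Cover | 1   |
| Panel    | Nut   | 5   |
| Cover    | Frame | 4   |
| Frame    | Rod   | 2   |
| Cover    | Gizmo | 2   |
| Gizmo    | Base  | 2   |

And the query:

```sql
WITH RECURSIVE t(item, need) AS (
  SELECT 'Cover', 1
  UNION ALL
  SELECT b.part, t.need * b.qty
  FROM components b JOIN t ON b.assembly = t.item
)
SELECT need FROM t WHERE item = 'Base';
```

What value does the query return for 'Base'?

Base: (Cover, need=1).
Iteration 1: components of {Cover} -> Frame = 1*4 = 4, Gizmo = 1*2 = 2.
Iteration 2: components of {Frame,Gizmo} -> Base = 2*2 = 4, Rod = 4*2 = 8.
Iteration 3: no further components; recursion stops.

4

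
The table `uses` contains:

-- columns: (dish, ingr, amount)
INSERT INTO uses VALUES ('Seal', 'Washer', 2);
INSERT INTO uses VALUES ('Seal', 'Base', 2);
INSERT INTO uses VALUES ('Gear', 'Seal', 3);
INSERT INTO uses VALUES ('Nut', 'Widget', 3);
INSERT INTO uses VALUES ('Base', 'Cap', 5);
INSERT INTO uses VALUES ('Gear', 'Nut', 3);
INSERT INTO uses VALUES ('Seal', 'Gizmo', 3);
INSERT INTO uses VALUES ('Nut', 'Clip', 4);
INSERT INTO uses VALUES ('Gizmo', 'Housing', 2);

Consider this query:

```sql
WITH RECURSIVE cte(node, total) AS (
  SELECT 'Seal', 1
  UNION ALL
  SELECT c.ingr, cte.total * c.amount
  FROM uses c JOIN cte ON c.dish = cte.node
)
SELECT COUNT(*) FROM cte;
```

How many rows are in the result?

Base: (Seal, total=1).
Iteration 1: components of {Seal} -> Base = 1*2 = 2, Gizmo = 1*3 = 3, Washer = 1*2 = 2.
Iteration 2: components of {Base,Gizmo,Washer} -> Cap = 2*5 = 10, Housing = 3*2 = 6.
Iteration 3: no further components; recursion stops.
Total rows emitted: 6.

6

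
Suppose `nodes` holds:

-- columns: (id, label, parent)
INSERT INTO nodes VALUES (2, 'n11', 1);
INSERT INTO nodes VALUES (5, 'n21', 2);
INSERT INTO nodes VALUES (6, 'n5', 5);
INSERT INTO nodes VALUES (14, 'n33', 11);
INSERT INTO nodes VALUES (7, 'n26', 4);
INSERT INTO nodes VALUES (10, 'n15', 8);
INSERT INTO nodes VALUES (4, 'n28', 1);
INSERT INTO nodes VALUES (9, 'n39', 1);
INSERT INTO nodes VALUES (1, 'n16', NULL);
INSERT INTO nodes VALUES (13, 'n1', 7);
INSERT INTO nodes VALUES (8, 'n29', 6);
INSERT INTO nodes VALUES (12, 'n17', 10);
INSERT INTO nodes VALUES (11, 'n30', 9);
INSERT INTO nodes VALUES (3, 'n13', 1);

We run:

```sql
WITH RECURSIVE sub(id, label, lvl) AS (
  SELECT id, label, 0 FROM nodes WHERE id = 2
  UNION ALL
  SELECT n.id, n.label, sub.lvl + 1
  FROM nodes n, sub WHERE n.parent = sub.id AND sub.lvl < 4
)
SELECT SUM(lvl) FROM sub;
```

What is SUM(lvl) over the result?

Base: id=2 (n11) at lvl 0.
Iteration 1: rows with parent in {2} -> n21 (id 5, lvl 1).
Iteration 2: rows with parent in {5} -> n5 (id 6, lvl 2).
Iteration 3: rows with parent in {6} -> n29 (id 8, lvl 3).
Iteration 4: rows with parent in {8} -> n15 (id 10, lvl 4).
Iteration 5: lvl < 4 fails for all current rows; recursion stops.
SUM(lvl) = 0 + 1 + 2 + 3 + 4 = 10.

10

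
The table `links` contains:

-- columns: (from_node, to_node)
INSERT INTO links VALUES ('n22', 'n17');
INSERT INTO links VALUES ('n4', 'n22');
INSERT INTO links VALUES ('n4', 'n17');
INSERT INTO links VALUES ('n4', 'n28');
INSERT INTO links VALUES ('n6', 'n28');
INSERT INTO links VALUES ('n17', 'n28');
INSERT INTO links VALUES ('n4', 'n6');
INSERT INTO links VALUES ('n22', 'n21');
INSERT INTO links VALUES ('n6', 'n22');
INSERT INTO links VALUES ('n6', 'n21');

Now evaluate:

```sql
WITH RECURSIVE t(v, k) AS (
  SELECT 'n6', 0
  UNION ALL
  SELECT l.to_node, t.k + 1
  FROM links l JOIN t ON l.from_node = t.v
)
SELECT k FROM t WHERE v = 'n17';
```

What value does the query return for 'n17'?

2

Base: (n6, k=0).
Iteration 1: edges from {n6} -> (n21, k=1), (n22, k=1), (n28, k=1).
Iteration 2: edges from {n21,n22,n28} -> (n17, k=2), (n21, k=2).
Iteration 3: edges from {n17,n21} -> (n28, k=3).
Iteration 4: no outgoing edges from {n28}; recursion stops.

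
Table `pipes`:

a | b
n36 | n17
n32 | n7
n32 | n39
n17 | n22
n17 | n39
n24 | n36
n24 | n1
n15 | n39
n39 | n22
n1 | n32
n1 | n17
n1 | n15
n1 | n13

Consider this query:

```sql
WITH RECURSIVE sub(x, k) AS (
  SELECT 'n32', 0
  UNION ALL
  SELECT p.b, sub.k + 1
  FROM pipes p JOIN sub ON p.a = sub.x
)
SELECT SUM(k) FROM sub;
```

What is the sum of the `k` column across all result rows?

4

Base: (n32, k=0).
Iteration 1: edges from {n32} -> (n39, k=1), (n7, k=1).
Iteration 2: edges from {n39,n7} -> (n22, k=2).
Iteration 3: no outgoing edges from {n22}; recursion stops.
SUM(k) = 0 + 1 + 1 + 2 = 4.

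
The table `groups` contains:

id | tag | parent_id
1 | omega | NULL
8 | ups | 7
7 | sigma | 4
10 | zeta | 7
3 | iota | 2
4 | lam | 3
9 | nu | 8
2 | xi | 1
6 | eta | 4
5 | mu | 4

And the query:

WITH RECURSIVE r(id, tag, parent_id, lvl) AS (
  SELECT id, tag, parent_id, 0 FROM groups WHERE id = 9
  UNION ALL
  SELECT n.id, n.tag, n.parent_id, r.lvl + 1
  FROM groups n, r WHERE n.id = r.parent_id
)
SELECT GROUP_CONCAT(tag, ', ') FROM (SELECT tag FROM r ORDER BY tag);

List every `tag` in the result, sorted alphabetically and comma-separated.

Base: id=9 (nu), parent_id=8, lvl 0.
Iteration 1: join on id=8 -> ups (id 8, parent_id=7, lvl 1).
Iteration 2: join on id=7 -> sigma (id 7, parent_id=4, lvl 2).
Iteration 3: join on id=4 -> lam (id 4, parent_id=3, lvl 3).
Iteration 4: join on id=3 -> iota (id 3, parent_id=2, lvl 4).
Iteration 5: join on id=2 -> xi (id 2, parent_id=1, lvl 5).
Iteration 6: join on id=1 -> omega (id 1, parent_id=NULL, lvl 6).
Iteration 7: parent_id is NULL; no match; recursion stops.

iota, lam, nu, omega, sigma, ups, xi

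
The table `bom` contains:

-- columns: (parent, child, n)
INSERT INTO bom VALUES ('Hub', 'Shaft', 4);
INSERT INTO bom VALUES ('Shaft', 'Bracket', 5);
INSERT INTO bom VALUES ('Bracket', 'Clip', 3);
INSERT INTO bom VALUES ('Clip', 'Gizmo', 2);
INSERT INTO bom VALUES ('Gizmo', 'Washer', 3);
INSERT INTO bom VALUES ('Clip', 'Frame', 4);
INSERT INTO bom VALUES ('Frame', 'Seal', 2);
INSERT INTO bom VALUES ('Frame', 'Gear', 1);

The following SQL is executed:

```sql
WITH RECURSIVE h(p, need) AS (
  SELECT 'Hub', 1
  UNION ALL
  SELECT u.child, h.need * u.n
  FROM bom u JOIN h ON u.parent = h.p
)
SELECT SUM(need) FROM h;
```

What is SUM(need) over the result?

1525

Base: (Hub, need=1).
Iteration 1: components of {Hub} -> Shaft = 1*4 = 4.
Iteration 2: components of {Shaft} -> Bracket = 4*5 = 20.
Iteration 3: components of {Bracket} -> Clip = 20*3 = 60.
Iteration 4: components of {Clip} -> Frame = 60*4 = 240, Gizmo = 60*2 = 120.
Iteration 5: components of {Frame,Gizmo} -> Gear = 240*1 = 240, Seal = 240*2 = 480, Washer = 120*3 = 360.
Iteration 6: no further components; recursion stops.
SUM(need) = 1 + 4 + 20 + 60 + 120 + 240 + 360 + 480 + 240 = 1525.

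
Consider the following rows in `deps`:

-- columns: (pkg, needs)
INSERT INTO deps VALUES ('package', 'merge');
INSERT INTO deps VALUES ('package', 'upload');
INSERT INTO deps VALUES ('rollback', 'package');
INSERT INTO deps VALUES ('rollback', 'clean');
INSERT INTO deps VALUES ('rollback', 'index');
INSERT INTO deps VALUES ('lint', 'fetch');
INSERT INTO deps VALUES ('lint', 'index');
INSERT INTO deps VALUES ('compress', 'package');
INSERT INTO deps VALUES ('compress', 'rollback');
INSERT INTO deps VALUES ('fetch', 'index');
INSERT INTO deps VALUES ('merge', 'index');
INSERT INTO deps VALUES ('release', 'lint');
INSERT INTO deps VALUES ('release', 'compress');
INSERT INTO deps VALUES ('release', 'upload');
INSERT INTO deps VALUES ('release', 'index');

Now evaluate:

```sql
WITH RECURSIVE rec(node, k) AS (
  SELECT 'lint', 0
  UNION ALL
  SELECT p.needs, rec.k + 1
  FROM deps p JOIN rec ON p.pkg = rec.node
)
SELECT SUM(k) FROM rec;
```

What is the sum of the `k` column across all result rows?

4

Base: (lint, k=0).
Iteration 1: edges from {lint} -> (fetch, k=1), (index, k=1).
Iteration 2: edges from {fetch,index} -> (index, k=2).
Iteration 3: no outgoing edges from {index}; recursion stops.
SUM(k) = 0 + 1 + 1 + 2 = 4.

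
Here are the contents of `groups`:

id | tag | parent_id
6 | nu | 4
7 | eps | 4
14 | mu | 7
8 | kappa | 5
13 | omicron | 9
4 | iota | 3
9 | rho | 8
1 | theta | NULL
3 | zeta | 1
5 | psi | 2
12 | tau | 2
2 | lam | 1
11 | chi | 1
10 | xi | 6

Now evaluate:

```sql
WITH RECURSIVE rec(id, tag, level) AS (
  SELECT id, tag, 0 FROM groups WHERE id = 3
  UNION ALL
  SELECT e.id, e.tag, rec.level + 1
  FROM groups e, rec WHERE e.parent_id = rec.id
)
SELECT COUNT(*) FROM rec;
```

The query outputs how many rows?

6

Base: id=3 (zeta) at level 0.
Iteration 1: rows with parent_id in {3} -> iota (id 4, level 1).
Iteration 2: rows with parent_id in {4} -> nu (id 6, level 2), eps (id 7, level 2).
Iteration 3: rows with parent_id in {6,7} -> xi (id 10, level 3), mu (id 14, level 3).
Iteration 4: no rows with parent_id in {10,14}; recursion stops.
Total rows emitted: 6.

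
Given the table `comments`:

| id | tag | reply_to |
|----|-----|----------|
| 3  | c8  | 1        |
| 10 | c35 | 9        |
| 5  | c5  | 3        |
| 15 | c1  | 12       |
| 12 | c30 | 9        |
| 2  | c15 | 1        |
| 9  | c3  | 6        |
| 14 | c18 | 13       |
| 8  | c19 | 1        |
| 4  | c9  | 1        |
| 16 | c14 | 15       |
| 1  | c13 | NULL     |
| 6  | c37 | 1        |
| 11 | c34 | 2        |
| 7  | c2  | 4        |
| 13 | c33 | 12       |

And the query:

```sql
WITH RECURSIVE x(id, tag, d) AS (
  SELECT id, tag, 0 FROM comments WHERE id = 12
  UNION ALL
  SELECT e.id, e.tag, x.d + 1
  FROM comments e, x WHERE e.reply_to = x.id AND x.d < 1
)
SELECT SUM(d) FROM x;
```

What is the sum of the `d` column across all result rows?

2

Base: id=12 (c30) at d 0.
Iteration 1: rows with reply_to in {12} -> c33 (id 13, d 1), c1 (id 15, d 1).
Iteration 2: d < 1 fails for all current rows; recursion stops.
SUM(d) = 0 + 1 + 1 = 2.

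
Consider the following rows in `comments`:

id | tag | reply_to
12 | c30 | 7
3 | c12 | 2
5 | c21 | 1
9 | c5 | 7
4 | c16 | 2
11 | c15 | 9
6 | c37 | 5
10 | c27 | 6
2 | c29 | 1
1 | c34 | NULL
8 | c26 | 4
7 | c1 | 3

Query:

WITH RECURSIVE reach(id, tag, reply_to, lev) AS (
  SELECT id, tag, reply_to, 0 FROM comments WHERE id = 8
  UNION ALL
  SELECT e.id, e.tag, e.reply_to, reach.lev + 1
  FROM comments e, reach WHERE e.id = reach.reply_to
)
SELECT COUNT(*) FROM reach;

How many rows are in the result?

4

Base: id=8 (c26), reply_to=4, lev 0.
Iteration 1: join on id=4 -> c16 (id 4, reply_to=2, lev 1).
Iteration 2: join on id=2 -> c29 (id 2, reply_to=1, lev 2).
Iteration 3: join on id=1 -> c34 (id 1, reply_to=NULL, lev 3).
Iteration 4: reply_to is NULL; no match; recursion stops.
Total rows emitted: 4.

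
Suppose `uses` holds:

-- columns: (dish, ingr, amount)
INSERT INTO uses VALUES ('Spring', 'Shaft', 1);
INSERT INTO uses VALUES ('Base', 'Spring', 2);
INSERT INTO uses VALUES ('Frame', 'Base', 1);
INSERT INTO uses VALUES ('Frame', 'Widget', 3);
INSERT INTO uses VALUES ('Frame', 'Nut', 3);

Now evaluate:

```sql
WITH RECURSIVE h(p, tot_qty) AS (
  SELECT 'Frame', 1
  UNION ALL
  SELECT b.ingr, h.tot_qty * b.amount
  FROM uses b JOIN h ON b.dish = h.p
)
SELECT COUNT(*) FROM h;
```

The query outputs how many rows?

Base: (Frame, tot_qty=1).
Iteration 1: components of {Frame} -> Base = 1*1 = 1, Nut = 1*3 = 3, Widget = 1*3 = 3.
Iteration 2: components of {Base,Nut,Widget} -> Spring = 1*2 = 2.
Iteration 3: components of {Spring} -> Shaft = 2*1 = 2.
Iteration 4: no further components; recursion stops.
Total rows emitted: 6.

6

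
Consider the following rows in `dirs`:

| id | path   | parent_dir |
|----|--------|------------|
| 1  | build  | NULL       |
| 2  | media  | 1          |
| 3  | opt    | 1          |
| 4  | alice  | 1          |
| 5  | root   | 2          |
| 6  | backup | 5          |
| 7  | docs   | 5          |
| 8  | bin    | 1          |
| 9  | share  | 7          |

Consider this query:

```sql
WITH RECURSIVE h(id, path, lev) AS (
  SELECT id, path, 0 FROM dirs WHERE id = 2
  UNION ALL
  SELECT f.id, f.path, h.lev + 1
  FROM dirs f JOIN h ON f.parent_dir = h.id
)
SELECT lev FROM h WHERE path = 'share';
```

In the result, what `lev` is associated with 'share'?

Base: id=2 (media) at lev 0.
Iteration 1: rows with parent_dir in {2} -> root (id 5, lev 1).
Iteration 2: rows with parent_dir in {5} -> backup (id 6, lev 2), docs (id 7, lev 2).
Iteration 3: rows with parent_dir in {6,7} -> share (id 9, lev 3).
Iteration 4: no rows with parent_dir in {9}; recursion stops.

3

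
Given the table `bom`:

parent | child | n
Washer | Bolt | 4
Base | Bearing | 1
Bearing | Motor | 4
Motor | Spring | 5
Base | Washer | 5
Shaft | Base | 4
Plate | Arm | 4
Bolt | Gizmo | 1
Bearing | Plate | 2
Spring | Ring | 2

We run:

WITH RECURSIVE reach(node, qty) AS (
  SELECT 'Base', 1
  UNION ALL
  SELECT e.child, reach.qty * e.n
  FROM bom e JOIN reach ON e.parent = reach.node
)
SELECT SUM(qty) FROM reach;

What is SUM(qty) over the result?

121

Base: (Base, qty=1).
Iteration 1: components of {Base} -> Bearing = 1*1 = 1, Washer = 1*5 = 5.
Iteration 2: components of {Bearing,Washer} -> Bolt = 5*4 = 20, Motor = 1*4 = 4, Plate = 1*2 = 2.
Iteration 3: components of {Bolt,Motor,Plate} -> Arm = 2*4 = 8, Gizmo = 20*1 = 20, Spring = 4*5 = 20.
Iteration 4: components of {Arm,Gizmo,Spring} -> Ring = 20*2 = 40.
Iteration 5: no further components; recursion stops.
SUM(qty) = 1 + 5 + 1 + 20 + 4 + 2 + 20 + 20 + 8 + 40 = 121.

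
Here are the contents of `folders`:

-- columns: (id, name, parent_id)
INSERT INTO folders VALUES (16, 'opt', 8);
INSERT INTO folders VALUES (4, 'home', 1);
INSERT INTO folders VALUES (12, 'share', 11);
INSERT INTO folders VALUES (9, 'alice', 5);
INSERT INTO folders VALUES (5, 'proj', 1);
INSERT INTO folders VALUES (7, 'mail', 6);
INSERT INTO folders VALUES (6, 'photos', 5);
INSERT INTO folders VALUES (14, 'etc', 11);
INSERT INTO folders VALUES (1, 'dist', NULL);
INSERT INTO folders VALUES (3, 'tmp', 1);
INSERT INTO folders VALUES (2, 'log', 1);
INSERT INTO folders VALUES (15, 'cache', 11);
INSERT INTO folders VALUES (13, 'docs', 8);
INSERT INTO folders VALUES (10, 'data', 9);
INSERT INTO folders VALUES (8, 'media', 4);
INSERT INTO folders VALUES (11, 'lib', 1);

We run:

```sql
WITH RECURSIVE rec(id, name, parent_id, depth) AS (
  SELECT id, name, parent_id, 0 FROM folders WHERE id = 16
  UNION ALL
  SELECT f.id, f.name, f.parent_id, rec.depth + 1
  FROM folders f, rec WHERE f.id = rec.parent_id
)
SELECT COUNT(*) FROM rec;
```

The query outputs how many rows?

Base: id=16 (opt), parent_id=8, depth 0.
Iteration 1: join on id=8 -> media (id 8, parent_id=4, depth 1).
Iteration 2: join on id=4 -> home (id 4, parent_id=1, depth 2).
Iteration 3: join on id=1 -> dist (id 1, parent_id=NULL, depth 3).
Iteration 4: parent_id is NULL; no match; recursion stops.
Total rows emitted: 4.

4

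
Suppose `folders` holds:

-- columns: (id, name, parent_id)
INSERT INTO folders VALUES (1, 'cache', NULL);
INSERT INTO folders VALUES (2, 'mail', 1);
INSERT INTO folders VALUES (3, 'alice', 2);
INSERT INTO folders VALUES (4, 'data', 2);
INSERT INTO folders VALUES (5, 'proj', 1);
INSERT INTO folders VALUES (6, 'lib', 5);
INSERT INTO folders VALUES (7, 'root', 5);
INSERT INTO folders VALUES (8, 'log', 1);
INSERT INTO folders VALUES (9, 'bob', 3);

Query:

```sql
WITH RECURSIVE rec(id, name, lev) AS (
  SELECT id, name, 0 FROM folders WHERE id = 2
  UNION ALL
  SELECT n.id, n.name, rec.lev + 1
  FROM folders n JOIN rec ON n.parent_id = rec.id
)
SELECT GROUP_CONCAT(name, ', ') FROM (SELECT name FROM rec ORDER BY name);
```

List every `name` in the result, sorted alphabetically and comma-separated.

alice, bob, data, mail

Base: id=2 (mail) at lev 0.
Iteration 1: rows with parent_id in {2} -> alice (id 3, lev 1), data (id 4, lev 1).
Iteration 2: rows with parent_id in {3,4} -> bob (id 9, lev 2).
Iteration 3: no rows with parent_id in {9}; recursion stops.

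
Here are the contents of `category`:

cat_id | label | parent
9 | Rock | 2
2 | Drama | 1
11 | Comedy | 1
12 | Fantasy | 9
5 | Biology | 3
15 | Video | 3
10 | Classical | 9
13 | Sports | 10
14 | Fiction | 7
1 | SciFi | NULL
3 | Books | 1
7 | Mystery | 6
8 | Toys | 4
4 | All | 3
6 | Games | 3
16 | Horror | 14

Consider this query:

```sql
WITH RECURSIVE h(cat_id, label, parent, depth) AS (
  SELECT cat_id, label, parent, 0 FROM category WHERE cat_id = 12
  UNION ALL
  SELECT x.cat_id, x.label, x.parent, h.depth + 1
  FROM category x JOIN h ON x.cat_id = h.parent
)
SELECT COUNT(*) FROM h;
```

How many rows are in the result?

Base: cat_id=12 (Fantasy), parent=9, depth 0.
Iteration 1: join on cat_id=9 -> Rock (id 9, parent=2, depth 1).
Iteration 2: join on cat_id=2 -> Drama (id 2, parent=1, depth 2).
Iteration 3: join on cat_id=1 -> SciFi (id 1, parent=NULL, depth 3).
Iteration 4: parent is NULL; no match; recursion stops.
Total rows emitted: 4.

4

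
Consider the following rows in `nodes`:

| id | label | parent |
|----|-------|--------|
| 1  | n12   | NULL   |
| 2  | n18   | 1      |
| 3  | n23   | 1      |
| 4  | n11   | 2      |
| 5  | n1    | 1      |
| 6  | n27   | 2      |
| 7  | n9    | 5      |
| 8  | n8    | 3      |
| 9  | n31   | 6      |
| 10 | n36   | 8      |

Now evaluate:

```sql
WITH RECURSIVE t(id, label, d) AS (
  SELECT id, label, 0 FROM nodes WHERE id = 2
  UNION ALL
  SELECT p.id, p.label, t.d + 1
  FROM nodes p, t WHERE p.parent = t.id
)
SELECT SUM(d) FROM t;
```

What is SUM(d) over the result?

Base: id=2 (n18) at d 0.
Iteration 1: rows with parent in {2} -> n11 (id 4, d 1), n27 (id 6, d 1).
Iteration 2: rows with parent in {4,6} -> n31 (id 9, d 2).
Iteration 3: no rows with parent in {9}; recursion stops.
SUM(d) = 0 + 1 + 1 + 2 = 4.

4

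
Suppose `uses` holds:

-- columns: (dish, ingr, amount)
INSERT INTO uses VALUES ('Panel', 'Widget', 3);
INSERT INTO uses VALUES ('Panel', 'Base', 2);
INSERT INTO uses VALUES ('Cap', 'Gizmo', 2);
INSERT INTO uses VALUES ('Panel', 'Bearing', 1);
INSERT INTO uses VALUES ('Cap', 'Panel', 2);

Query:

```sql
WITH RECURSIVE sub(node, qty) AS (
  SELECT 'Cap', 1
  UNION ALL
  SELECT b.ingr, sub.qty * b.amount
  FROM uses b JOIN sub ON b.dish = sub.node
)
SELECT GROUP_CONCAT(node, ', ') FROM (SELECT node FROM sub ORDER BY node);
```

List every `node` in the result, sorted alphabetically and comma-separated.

Base, Bearing, Cap, Gizmo, Panel, Widget

Base: (Cap, qty=1).
Iteration 1: components of {Cap} -> Gizmo = 1*2 = 2, Panel = 1*2 = 2.
Iteration 2: components of {Gizmo,Panel} -> Base = 2*2 = 4, Bearing = 2*1 = 2, Widget = 2*3 = 6.
Iteration 3: no further components; recursion stops.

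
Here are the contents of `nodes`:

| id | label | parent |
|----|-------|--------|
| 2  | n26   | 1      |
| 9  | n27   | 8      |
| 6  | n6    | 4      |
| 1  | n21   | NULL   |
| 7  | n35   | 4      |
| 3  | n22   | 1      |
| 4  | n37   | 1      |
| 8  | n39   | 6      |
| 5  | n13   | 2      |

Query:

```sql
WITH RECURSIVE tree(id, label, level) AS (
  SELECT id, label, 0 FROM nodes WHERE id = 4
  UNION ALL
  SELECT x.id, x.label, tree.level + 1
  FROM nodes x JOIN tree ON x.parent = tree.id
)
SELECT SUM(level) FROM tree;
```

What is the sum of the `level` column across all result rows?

Base: id=4 (n37) at level 0.
Iteration 1: rows with parent in {4} -> n6 (id 6, level 1), n35 (id 7, level 1).
Iteration 2: rows with parent in {6,7} -> n39 (id 8, level 2).
Iteration 3: rows with parent in {8} -> n27 (id 9, level 3).
Iteration 4: no rows with parent in {9}; recursion stops.
SUM(level) = 0 + 1 + 1 + 2 + 3 = 7.

7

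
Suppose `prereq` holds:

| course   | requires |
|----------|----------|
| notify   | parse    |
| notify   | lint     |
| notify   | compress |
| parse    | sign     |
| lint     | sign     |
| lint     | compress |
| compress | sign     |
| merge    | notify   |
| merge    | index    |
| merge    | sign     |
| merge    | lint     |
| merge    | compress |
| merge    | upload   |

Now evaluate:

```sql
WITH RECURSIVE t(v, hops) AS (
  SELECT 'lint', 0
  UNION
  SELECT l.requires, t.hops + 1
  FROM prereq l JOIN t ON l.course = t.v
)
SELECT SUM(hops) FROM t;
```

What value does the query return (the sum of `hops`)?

Base: (lint, hops=0).
Iteration 1: edges from {lint} -> (compress, hops=1), (sign, hops=1).
Iteration 2: edges from {compress,sign} -> (sign, hops=2).
Iteration 3: no outgoing edges from {sign}; recursion stops.
SUM(hops) = 0 + 1 + 1 + 2 = 4.

4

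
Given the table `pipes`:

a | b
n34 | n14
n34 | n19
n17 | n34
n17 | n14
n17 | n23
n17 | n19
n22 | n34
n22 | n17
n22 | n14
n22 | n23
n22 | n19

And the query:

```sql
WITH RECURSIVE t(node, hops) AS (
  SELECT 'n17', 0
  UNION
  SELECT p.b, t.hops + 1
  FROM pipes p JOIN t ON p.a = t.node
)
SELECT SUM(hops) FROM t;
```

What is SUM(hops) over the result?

Base: (n17, hops=0).
Iteration 1: edges from {n17} -> (n14, hops=1), (n19, hops=1), (n23, hops=1), (n34, hops=1).
Iteration 2: edges from {n14,n19,n23,n34} -> (n14, hops=2), (n19, hops=2).
Iteration 3: no outgoing edges from {n14,n19}; recursion stops.
SUM(hops) = 0 + 1 + 1 + 1 + 1 + 2 + 2 = 8.

8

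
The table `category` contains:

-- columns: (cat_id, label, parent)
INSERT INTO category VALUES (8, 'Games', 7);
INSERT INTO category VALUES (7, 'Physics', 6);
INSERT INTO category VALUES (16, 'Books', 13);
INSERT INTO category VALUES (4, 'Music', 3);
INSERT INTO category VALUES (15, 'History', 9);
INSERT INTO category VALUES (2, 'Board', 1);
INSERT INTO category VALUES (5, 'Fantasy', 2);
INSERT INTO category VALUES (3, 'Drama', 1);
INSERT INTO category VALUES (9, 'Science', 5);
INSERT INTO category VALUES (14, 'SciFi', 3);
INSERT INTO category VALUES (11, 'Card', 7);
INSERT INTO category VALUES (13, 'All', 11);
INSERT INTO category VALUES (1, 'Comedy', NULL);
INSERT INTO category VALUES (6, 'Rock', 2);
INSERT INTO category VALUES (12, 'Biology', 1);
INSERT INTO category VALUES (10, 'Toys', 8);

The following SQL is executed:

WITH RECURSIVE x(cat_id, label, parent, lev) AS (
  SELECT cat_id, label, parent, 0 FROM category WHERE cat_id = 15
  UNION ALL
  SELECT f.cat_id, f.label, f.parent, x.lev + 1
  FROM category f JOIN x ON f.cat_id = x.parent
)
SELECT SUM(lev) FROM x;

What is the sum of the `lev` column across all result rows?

Base: cat_id=15 (History), parent=9, lev 0.
Iteration 1: join on cat_id=9 -> Science (id 9, parent=5, lev 1).
Iteration 2: join on cat_id=5 -> Fantasy (id 5, parent=2, lev 2).
Iteration 3: join on cat_id=2 -> Board (id 2, parent=1, lev 3).
Iteration 4: join on cat_id=1 -> Comedy (id 1, parent=NULL, lev 4).
Iteration 5: parent is NULL; no match; recursion stops.
SUM(lev) = 0 + 1 + 2 + 3 + 4 = 10.

10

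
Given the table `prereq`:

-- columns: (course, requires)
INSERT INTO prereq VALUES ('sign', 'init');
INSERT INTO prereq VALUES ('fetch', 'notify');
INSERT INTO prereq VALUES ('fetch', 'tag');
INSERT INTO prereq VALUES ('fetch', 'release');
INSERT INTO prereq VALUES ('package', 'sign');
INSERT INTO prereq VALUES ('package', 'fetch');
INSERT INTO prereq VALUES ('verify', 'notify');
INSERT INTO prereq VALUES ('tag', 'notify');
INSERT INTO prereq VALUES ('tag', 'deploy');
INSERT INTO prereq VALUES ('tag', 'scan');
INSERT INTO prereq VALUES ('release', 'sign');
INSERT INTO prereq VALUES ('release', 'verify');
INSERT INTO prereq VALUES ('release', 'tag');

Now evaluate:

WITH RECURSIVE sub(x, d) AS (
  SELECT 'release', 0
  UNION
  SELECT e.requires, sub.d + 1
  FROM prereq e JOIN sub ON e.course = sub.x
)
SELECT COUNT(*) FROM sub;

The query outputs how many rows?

8

Base: (release, d=0).
Iteration 1: edges from {release} -> (sign, d=1), (tag, d=1), (verify, d=1).
Iteration 2: edges from {sign,tag,verify} -> (deploy, d=2), (init, d=2), (notify, d=2), (scan, d=2). [UNION drops 1 duplicate row(s)]
Iteration 3: no outgoing edges from {deploy,init,notify,scan}; recursion stops.
Total rows emitted: 8.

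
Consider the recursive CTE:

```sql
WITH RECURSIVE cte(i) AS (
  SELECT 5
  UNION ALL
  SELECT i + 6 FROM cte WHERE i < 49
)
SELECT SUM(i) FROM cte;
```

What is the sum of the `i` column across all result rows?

261

Base: i=5.
Iteration 1: 5 < 49 holds -> i = 5 + 6 = 11.
Iteration 2: 11 < 49 holds -> i = 11 + 6 = 17.
Iteration 3: 17 < 49 holds -> i = 17 + 6 = 23.
Iteration 4: 23 < 49 holds -> i = 23 + 6 = 29.
Iteration 5: 29 < 49 holds -> i = 29 + 6 = 35.
Iteration 6: 35 < 49 holds -> i = 35 + 6 = 41.
Iteration 7: 41 < 49 holds -> i = 41 + 6 = 47.
Iteration 8: 47 < 49 holds -> i = 47 + 6 = 53.
Iteration 9: 53 < 49 fails; recursion stops.
SUM(i) = 5 + 11 + 17 + 23 + 29 + 35 + 41 + 47 + 53 = 261.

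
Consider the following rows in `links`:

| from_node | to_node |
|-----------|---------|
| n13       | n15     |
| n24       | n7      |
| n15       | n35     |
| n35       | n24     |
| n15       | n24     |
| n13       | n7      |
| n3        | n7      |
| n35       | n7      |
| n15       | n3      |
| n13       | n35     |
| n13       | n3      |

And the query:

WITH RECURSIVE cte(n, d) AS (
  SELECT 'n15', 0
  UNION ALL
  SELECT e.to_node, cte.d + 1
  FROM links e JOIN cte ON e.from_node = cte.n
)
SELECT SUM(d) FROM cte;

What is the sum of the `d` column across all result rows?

14

Base: (n15, d=0).
Iteration 1: edges from {n15} -> (n24, d=1), (n3, d=1), (n35, d=1).
Iteration 2: edges from {n24,n3,n35} -> (n24, d=2), (n7, d=2) x3. [UNION ALL keeps all 4 new rows, including repeats]
Iteration 3: edges from {n24,n7} -> (n7, d=3).
Iteration 4: no outgoing edges from {n7}; recursion stops.
SUM(d) = 0 + 1 + 1 + 1 + 2 + 2 + 2 + 2 + 3 = 14.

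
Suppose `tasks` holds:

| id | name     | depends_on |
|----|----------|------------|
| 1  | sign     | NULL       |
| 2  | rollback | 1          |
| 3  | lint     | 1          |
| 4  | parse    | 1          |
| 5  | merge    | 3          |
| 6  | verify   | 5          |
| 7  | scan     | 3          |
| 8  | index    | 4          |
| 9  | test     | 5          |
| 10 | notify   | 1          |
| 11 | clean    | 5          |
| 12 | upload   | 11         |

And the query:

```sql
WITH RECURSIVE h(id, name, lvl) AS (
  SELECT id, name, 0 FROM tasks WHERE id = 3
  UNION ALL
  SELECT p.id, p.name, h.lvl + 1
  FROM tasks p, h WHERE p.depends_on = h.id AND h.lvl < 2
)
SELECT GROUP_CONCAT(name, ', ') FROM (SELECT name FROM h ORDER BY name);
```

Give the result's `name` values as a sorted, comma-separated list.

Base: id=3 (lint) at lvl 0.
Iteration 1: rows with depends_on in {3} -> merge (id 5, lvl 1), scan (id 7, lvl 1).
Iteration 2: rows with depends_on in {5,7} -> verify (id 6, lvl 2), test (id 9, lvl 2), clean (id 11, lvl 2).
Iteration 3: lvl < 2 fails for all current rows; recursion stops.

clean, lint, merge, scan, test, verify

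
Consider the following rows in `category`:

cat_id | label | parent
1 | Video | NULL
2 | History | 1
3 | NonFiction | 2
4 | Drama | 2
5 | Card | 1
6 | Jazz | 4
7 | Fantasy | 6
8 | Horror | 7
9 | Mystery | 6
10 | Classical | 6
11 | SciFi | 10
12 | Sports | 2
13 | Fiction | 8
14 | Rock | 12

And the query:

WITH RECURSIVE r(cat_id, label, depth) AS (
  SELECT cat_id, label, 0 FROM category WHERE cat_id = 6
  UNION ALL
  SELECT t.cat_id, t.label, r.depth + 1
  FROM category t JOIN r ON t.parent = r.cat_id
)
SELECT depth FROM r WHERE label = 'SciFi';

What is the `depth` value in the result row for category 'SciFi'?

2

Base: cat_id=6 (Jazz) at depth 0.
Iteration 1: rows with parent in {6} -> Fantasy (id 7, depth 1), Mystery (id 9, depth 1), Classical (id 10, depth 1).
Iteration 2: rows with parent in {7,9,10} -> Horror (id 8, depth 2), SciFi (id 11, depth 2).
Iteration 3: rows with parent in {8,11} -> Fiction (id 13, depth 3).
Iteration 4: no rows with parent in {13}; recursion stops.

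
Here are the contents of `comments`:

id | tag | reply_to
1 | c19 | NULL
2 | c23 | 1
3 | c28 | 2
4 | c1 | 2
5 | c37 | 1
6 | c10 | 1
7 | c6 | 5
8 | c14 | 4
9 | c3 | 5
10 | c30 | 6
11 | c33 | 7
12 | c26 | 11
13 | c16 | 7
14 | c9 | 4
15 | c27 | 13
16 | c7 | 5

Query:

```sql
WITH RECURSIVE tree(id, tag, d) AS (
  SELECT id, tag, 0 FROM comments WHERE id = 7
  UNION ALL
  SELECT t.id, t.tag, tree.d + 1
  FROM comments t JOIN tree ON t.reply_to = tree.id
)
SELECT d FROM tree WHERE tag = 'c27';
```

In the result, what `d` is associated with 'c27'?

2

Base: id=7 (c6) at d 0.
Iteration 1: rows with reply_to in {7} -> c33 (id 11, d 1), c16 (id 13, d 1).
Iteration 2: rows with reply_to in {11,13} -> c26 (id 12, d 2), c27 (id 15, d 2).
Iteration 3: no rows with reply_to in {12,15}; recursion stops.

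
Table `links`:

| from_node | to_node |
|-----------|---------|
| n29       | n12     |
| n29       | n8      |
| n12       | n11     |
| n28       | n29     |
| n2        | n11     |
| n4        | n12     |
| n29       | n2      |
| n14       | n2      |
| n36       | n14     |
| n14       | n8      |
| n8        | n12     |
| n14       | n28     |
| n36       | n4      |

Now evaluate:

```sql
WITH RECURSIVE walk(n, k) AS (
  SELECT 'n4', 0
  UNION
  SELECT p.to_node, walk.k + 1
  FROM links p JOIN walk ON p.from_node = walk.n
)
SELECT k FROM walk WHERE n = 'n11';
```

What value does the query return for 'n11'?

Base: (n4, k=0).
Iteration 1: edges from {n4} -> (n12, k=1).
Iteration 2: edges from {n12} -> (n11, k=2).
Iteration 3: no outgoing edges from {n11}; recursion stops.

2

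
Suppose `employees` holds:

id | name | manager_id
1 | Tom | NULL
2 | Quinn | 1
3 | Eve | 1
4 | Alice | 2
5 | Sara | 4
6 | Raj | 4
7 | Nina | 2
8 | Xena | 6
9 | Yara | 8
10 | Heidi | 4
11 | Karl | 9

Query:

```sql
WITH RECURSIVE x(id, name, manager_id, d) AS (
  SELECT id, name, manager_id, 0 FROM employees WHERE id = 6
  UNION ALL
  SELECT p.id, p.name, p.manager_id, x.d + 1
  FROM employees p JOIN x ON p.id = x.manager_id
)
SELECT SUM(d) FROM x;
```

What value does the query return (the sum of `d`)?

Base: id=6 (Raj), manager_id=4, d 0.
Iteration 1: join on id=4 -> Alice (id 4, manager_id=2, d 1).
Iteration 2: join on id=2 -> Quinn (id 2, manager_id=1, d 2).
Iteration 3: join on id=1 -> Tom (id 1, manager_id=NULL, d 3).
Iteration 4: manager_id is NULL; no match; recursion stops.
SUM(d) = 0 + 1 + 2 + 3 = 6.

6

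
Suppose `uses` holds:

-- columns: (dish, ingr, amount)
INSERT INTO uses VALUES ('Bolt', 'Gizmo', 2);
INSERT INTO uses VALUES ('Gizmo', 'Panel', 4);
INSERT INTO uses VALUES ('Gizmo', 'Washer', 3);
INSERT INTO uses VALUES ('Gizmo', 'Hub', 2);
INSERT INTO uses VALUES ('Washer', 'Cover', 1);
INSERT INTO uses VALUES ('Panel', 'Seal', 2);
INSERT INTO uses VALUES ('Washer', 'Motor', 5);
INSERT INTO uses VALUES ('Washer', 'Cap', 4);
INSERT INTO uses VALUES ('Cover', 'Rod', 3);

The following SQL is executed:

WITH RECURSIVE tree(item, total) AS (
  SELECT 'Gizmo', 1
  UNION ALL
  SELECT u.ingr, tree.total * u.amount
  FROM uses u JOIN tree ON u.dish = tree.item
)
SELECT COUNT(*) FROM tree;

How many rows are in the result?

9

Base: (Gizmo, total=1).
Iteration 1: components of {Gizmo} -> Hub = 1*2 = 2, Panel = 1*4 = 4, Washer = 1*3 = 3.
Iteration 2: components of {Hub,Panel,Washer} -> Cap = 3*4 = 12, Cover = 3*1 = 3, Motor = 3*5 = 15, Seal = 4*2 = 8.
Iteration 3: components of {Cap,Cover,Motor,Seal} -> Rod = 3*3 = 9.
Iteration 4: no further components; recursion stops.
Total rows emitted: 9.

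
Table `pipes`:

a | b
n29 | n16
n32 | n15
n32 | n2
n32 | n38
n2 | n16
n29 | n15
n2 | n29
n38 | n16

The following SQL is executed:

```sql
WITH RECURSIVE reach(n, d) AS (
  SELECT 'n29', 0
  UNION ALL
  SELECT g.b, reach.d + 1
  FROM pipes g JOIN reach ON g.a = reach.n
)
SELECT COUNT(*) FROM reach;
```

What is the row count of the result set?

Base: (n29, d=0).
Iteration 1: edges from {n29} -> (n15, d=1), (n16, d=1).
Iteration 2: no outgoing edges from {n15,n16}; recursion stops.
Total rows emitted: 3.

3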